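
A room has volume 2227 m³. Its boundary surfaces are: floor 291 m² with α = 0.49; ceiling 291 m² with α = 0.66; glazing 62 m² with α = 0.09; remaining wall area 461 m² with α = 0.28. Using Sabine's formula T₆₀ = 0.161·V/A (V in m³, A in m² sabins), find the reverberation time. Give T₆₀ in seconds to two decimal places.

0.76 s

A = Σ Sᵢαᵢ = 291·0.49 + 291·0.66 + 62·0.09 + 461·0.28 = 469.31 m².
T₆₀ = 0.161·V/A = 0.161·2227/469.31 = 0.764 s.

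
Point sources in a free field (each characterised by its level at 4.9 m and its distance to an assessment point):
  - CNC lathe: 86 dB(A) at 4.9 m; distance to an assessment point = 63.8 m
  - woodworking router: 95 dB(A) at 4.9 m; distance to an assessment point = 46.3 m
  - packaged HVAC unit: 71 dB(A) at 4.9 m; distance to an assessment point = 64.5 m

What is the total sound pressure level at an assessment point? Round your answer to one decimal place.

75.8 dB(A)

First find each source's level at the receiver (point-source: −20·log₁₀(r/r_ref)), then combine on an intensity basis.
CNC lathe: 86 − 20·log₁₀(63.8/4.9) = 86 − 22.29 = 63.71 dB(A).
woodworking router: 95 − 20·log₁₀(46.3/4.9) = 95 − 19.51 = 75.49 dB(A).
packaged HVAC unit: 71 − 20·log₁₀(64.5/4.9) = 71 − 22.39 = 48.61 dB(A).
Σ 10^(L/10) = 3.784e+07 → L_total = 10·log₁₀(3.784e+07) = 75.78 dB(A).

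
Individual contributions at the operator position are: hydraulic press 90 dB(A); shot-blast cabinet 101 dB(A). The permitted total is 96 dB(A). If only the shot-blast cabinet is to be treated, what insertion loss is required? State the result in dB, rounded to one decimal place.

Fixed contribution from the other source: Σ 10^(L/10) = 10^(90/10) = 1.000e+09 (90.00 dB(A)).
To meet 96 dB(A) overall, the treated shot-blast cabinet may contribute at most 10^(96/10) − 1.000e+09 = 2.981e+09, i.e. 94.74 dB(A).
So the shot-blast cabinet must be reduced from 101 to 94.74 dB(A): IL = 6.26 dB.

6.3 dB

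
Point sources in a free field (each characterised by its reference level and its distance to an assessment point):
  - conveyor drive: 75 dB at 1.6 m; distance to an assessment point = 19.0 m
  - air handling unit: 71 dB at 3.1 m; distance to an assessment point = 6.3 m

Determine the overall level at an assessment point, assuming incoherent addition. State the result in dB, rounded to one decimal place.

65.1 dB

Propagate each source to the receiver with L = L_ref − 20·log₁₀(r/r_ref), then add intensities.
conveyor drive: 75 − 20·log₁₀(19.0/1.6) = 75 − 21.49 = 53.51 dB.
air handling unit: 71 − 20·log₁₀(6.3/3.1) = 71 − 6.16 = 64.84 dB.
Σ 10^(L/10) = 3.272e+06 → L_total = 10·log₁₀(3.272e+06) = 65.15 dB.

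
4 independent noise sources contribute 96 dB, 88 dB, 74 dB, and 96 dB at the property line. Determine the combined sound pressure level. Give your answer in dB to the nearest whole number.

For uncorrelated sources the intensities add, so convert each level to linear form, sum, and take 10·log₁₀ of the total.
Σ 10^(L/10) = 10^(96/10) + 10^(88/10) + 10^(74/10) + 10^(96/10) = 8.618e+09.
L_total = 10·log₁₀(8.618e+09) = 99.35 dB.

99 dB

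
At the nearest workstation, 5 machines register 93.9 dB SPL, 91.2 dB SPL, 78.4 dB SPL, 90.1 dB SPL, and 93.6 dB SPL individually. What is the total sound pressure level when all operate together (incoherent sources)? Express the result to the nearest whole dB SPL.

99 dB SPL

For uncorrelated sources the intensities add, so convert each level to linear form, sum, and take 10·log₁₀ of the total.
Σ 10^(L/10) = 10^(93.9/10) + 10^(91.2/10) + 10^(78.4/10) + 10^(90.1/10) + 10^(93.6/10) = 7.156e+09.
L_total = 10·log₁₀(7.156e+09) = 98.55 dB SPL.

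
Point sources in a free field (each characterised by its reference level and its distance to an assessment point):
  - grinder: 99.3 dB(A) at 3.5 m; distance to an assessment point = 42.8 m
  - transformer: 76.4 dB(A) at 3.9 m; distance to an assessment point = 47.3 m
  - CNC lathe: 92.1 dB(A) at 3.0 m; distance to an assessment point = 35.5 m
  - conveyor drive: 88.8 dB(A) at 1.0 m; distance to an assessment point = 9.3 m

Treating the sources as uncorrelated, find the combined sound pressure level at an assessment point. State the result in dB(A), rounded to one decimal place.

First find each source's level at the receiver (point-source: −20·log₁₀(r/r_ref)), then combine on an intensity basis.
grinder: 99.3 − 20·log₁₀(42.8/3.5) = 99.3 − 21.75 = 77.55 dB(A).
transformer: 76.4 − 20·log₁₀(47.3/3.9) = 76.4 − 21.68 = 54.72 dB(A).
CNC lathe: 92.1 − 20·log₁₀(35.5/3.0) = 92.1 − 21.46 = 70.64 dB(A).
conveyor drive: 88.8 − 20·log₁₀(9.3/1.0) = 88.8 − 19.37 = 69.43 dB(A).
Σ 10^(L/10) = 7.757e+07 → L_total = 10·log₁₀(7.757e+07) = 78.90 dB(A).

78.9 dB(A)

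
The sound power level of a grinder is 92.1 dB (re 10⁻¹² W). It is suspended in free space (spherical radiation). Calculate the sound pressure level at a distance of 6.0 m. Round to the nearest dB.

L_p = L_w − 10·log₁₀(4π·r²) with r = 6.0 m.
4π·r² = 452.4 m², 10·log₁₀ of that is 26.555 dB.
L_p = 92.1 − 26.555 = 65.54 dB.

66 dB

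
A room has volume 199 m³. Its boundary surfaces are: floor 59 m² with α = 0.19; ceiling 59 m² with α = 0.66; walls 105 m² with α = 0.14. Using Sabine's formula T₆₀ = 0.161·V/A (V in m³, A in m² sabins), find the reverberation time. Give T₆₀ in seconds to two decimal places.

0.49 s

A = Σ Sᵢαᵢ = 59·0.19 + 59·0.66 + 105·0.14 = 64.85 m².
T₆₀ = 0.161·V/A = 0.161·199/64.85 = 0.494 s.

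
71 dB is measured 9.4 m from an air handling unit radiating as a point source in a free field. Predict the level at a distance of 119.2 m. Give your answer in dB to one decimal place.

Spherical spreading from a point source gives a 20·log₁₀(r₂/r₁) drop.
L₂ = 71 − 20·log₁₀(119.2/9.4) = 71 − 22.063 = 48.94 dB.

48.9 dB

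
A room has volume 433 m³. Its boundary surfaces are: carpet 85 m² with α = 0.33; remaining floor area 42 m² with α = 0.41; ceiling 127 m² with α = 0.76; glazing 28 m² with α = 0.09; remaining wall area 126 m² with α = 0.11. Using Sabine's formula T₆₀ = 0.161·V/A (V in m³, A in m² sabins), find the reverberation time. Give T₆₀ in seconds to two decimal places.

0.44 s

Summing Sᵢαᵢ: 85·0.33 + 42·0.41 + 127·0.76 + 28·0.09 + 126·0.11 = 158.17 m².
T₆₀ = 0.161 × 433 / 158.17 = 0.441 s.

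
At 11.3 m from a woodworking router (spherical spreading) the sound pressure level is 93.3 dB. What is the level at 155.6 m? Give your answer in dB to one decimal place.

Spherical spreading from a point source gives a 20·log₁₀(r₂/r₁) drop.
L₂ = 93.3 − 20·log₁₀(155.6/11.3) = 93.3 − 22.779 = 70.52 dB.

70.5 dB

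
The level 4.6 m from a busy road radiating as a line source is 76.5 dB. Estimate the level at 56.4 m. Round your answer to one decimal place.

Cylindrical spreading from a line source gives a 10·log₁₀(r₂/r₁) drop.
L₂ = 76.5 − 10·log₁₀(56.4/4.6) = 76.5 − 10.885 = 65.61 dB.

65.6 dB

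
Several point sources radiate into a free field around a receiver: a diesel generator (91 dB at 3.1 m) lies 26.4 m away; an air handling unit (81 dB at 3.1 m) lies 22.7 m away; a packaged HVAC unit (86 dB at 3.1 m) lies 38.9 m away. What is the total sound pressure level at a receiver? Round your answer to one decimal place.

Propagate each source to the receiver with L = L_ref − 20·log₁₀(r/r_ref), then add intensities.
diesel generator: 91 − 20·log₁₀(26.4/3.1) = 91 − 18.60 = 72.40 dB.
air handling unit: 81 − 20·log₁₀(22.7/3.1) = 81 − 17.29 = 63.71 dB.
packaged HVAC unit: 86 − 20·log₁₀(38.9/3.1) = 86 − 21.97 = 64.03 dB.
Σ 10^(L/10) = 2.223e+07 → L_total = 10·log₁₀(2.223e+07) = 73.47 dB.

73.5 dB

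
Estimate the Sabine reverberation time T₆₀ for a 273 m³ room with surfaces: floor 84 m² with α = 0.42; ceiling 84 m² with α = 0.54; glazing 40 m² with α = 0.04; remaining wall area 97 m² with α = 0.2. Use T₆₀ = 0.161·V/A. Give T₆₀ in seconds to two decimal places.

0.43 s

Summing Sᵢαᵢ: 84·0.42 + 84·0.54 + 40·0.04 + 97·0.2 = 101.64 m².
T₆₀ = 0.161 × 273 / 101.64 = 0.432 s.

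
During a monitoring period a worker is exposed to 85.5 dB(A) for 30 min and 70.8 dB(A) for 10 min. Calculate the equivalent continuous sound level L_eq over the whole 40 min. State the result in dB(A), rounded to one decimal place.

84.3 dB(A)

The energy average is taken in the linear domain: L_eq = 10·log₁₀[(Σ tᵢ·10^(Lᵢ/10))/T], T = 40 min.
Σ tᵢ·10^(Lᵢ/10) = 30·10^(85.5/10) + 10·10^(70.8/10) = 1.076e+10.
L_eq = 10·log₁₀(1.076e+10/40) = 84.30 dB(A).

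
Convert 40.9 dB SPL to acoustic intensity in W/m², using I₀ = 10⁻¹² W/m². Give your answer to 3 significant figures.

1.23e-08 W/m²

I/I₀ = 10^(40.9/10) = 1.23e+04, so I = 1.23e+04 × 10⁻¹² W/m².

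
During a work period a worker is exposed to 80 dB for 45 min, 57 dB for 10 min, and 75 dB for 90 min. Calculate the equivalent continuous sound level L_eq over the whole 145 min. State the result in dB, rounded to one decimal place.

The energy average is taken in the linear domain: L_eq = 10·log₁₀[(Σ tᵢ·10^(Lᵢ/10))/T], T = 145 min.
Σ tᵢ·10^(Lᵢ/10) = 45·10^(80/10) + 10·10^(57/10) + 90·10^(75/10) = 7.351e+09.
L_eq = 10·log₁₀(7.351e+09/145) = 77.05 dB.

77.0 dB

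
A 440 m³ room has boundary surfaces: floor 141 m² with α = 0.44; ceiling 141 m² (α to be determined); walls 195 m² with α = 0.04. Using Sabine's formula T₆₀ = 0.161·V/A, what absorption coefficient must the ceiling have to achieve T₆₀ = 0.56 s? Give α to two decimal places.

0.40

From T₆₀ = 0.161·V/A, the target T₆₀ = 0.56 s needs A = 0.161·440/0.56 = 126.50 m².
Absorption from the other surfaces = 141·0.44 + 195·0.04 = 69.84 m², so the ceiling must supply 56.66 m² over 141 m².
α = 56.66/141 = 0.402.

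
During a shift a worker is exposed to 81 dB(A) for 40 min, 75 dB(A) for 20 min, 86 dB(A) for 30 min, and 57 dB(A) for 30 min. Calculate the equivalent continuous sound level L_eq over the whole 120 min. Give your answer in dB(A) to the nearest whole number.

The energy average is taken in the linear domain: L_eq = 10·log₁₀[(Σ tᵢ·10^(Lᵢ/10))/T], T = 120 min.
Σ tᵢ·10^(Lᵢ/10) = 40·10^(81/10) + 20·10^(75/10) + 30·10^(86/10) + 30·10^(57/10) = 1.763e+10.
L_eq = 10·log₁₀(1.763e+10/120) = 81.67 dB(A).

82 dB(A)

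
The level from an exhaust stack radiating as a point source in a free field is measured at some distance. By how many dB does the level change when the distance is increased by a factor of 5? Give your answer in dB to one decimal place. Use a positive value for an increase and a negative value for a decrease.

With spherical spreading the level changes by −20·log₁₀(r₂/r₁).
ΔL = −20·log₁₀(5) = -13.98 dB.

-14.0 dB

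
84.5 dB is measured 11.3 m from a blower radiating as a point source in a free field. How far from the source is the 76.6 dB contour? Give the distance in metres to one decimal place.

Point-source spreading drops the level by 20·log₁₀(r₂/r₁); inverting, r₂/r₁ = 10^(ΔL/20).
r₂ = 11.3·10^((84.5−76.6)/20) = 11.3·10^(7.9/20) = 28.06 m.

28.1 m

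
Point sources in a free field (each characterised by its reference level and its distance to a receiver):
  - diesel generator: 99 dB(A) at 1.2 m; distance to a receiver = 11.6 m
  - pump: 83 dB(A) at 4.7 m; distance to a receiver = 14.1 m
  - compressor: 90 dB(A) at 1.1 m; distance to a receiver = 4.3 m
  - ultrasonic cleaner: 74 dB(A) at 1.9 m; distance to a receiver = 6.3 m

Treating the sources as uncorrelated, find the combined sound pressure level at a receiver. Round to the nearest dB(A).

82 dB(A)

First find each source's level at the receiver (point-source: −20·log₁₀(r/r_ref)), then combine on an intensity basis.
diesel generator: 99 − 20·log₁₀(11.6/1.2) = 99 − 19.71 = 79.29 dB(A).
pump: 83 − 20·log₁₀(14.1/4.7) = 83 − 9.54 = 73.46 dB(A).
compressor: 90 − 20·log₁₀(4.3/1.1) = 90 − 11.84 = 78.16 dB(A).
ultrasonic cleaner: 74 − 20·log₁₀(6.3/1.9) = 74 − 10.41 = 63.59 dB(A).
Σ 10^(L/10) = 1.749e+08 → L_total = 10·log₁₀(1.749e+08) = 82.43 dB(A).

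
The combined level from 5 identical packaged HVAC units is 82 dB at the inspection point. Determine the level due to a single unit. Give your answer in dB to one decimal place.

5 equal contributions raise the level by 10·log₁₀ 5 = 6.990 dB, so each unit alone gives 82 − 6.990.

75.0 dB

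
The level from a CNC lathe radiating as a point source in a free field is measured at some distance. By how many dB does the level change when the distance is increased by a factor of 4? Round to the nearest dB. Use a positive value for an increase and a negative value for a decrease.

A point source loses 6 dB per doubling of distance; generally ΔL = −20·log₁₀(r₂/r₁).
ΔL = −20·log₁₀(4) = -12.04 dB.

-12 dB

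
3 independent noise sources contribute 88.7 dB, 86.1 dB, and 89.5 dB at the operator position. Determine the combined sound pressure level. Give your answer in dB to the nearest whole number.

93 dB

For uncorrelated sources the intensities add, so convert each level to linear form, sum, and take 10·log₁₀ of the total.
Σ 10^(L/10) = 10^(88.7/10) + 10^(86.1/10) + 10^(89.5/10) = 2.040e+09.
L_total = 10·log₁₀(2.040e+09) = 93.10 dB.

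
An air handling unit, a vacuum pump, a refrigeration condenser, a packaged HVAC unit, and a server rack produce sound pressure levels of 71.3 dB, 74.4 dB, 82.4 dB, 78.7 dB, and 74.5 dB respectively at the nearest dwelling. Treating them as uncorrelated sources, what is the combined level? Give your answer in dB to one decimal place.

Incoherent sources combine by intensity addition: L_total = 10·log₁₀(Σ 10^(L_i/10)).
Σ 10^(L/10) = 10^(71.3/10) + 10^(74.4/10) + 10^(82.4/10) + 10^(78.7/10) + 10^(74.5/10) = 3.171e+08.
L_total = 10·log₁₀(3.171e+08) = 85.01 dB.

85.0 dB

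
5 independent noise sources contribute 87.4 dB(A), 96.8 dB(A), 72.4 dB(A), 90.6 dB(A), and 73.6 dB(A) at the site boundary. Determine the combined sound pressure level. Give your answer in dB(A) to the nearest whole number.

Incoherent sources combine by intensity addition: L_total = 10·log₁₀(Σ 10^(L_i/10)).
Σ 10^(L/10) = 10^(87.4/10) + 10^(96.8/10) + 10^(72.4/10) + 10^(90.6/10) + 10^(73.6/10) = 6.524e+09.
L_total = 10·log₁₀(6.524e+09) = 98.15 dB(A).

98 dB(A)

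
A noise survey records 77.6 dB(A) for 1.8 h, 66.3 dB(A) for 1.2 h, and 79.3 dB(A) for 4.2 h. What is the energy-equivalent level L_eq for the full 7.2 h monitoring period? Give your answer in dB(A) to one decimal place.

78.1 dB(A)

L_eq = 10·log₁₀[(1/T)·Σ tᵢ·10^(Lᵢ/10)] with T = 7.2 h.
Σ tᵢ·10^(Lᵢ/10) = 1.8·10^(77.6/10) + 1.2·10^(66.3/10) + 4.2·10^(79.3/10) = 4.662e+08.
L_eq = 10·log₁₀(4.662e+08/7.2) = 78.11 dB(A).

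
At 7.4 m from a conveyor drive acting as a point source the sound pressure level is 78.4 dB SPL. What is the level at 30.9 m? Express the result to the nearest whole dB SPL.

For a point source, L₂ = L₁ − 20·log₁₀(r₂/r₁).
L₂ = 78.4 − 20·log₁₀(30.9/7.4) = 78.4 − 12.415 = 65.99 dB SPL.

66 dB SPL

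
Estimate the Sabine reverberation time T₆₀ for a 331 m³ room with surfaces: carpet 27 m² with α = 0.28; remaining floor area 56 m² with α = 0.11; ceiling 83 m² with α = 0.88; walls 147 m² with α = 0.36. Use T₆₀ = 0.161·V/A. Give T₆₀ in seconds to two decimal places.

0.38 s

Summing Sᵢαᵢ: 27·0.28 + 56·0.11 + 83·0.88 + 147·0.36 = 139.68 m².
T₆₀ = 0.161·V/A = 0.161·331/139.68 = 0.382 s.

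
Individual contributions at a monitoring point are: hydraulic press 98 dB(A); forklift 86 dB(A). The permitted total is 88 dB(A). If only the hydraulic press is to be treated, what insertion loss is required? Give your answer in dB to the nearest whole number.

14 dB

Everything except the hydraulic press sums to 10^(86/10) = 3.981e+08 in linear terms, 86.00 dB(A).
The limit corresponds to 10^(88/10) = 6.310e+08; subtracting the fixed part leaves 2.329e+08 for the hydraulic press, i.e. 83.67 dB(A).
Required insertion loss = 98 − 83.67 = 14.33 dB.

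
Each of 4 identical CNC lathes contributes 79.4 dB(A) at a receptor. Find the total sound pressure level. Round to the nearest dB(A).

85 dB(A)

L_total = L₁ + 10·log₁₀ N for N identical incoherent sources.
L_total = 79.4 + 10·log₁₀(4) = 79.4 + 6.021 = 85.42 dB(A).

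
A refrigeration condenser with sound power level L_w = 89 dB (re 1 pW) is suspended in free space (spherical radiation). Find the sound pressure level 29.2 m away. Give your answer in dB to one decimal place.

L_p = L_w − 10·log₁₀(4π·r²) with r = 29.2 m.
4π·r² = 1.071e+04 m², 10·log₁₀ of that is 40.300 dB.
L_p = 89 − 40.300 = 48.70 dB.

48.7 dB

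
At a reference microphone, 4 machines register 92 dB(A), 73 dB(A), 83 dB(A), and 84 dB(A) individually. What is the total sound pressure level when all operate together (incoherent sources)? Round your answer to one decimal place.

93.1 dB(A)

Incoherent sources combine by intensity addition: L_total = 10·log₁₀(Σ 10^(L_i/10)).
Σ 10^(L/10) = 10^(92/10) + 10^(73/10) + 10^(83/10) + 10^(84/10) = 2.056e+09.
L_total = 10·log₁₀(2.056e+09) = 93.13 dB(A).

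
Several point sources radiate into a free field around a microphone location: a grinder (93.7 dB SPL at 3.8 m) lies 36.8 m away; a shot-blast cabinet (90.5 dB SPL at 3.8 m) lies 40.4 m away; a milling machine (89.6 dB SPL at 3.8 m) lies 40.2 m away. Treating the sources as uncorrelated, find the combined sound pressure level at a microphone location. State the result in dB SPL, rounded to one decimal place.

Apply inverse-square spreading to bring every level to the receiver, then sum 10^(L/10).
grinder: 93.7 − 20·log₁₀(36.8/3.8) = 93.7 − 19.72 = 73.98 dB SPL.
shot-blast cabinet: 90.5 − 20·log₁₀(40.4/3.8) = 90.5 − 20.53 = 69.97 dB SPL.
milling machine: 89.6 − 20·log₁₀(40.2/3.8) = 89.6 − 20.49 = 69.11 dB SPL.
Σ 10^(L/10) = 4.307e+07 → L_total = 10·log₁₀(4.307e+07) = 76.34 dB SPL.

76.3 dB SPL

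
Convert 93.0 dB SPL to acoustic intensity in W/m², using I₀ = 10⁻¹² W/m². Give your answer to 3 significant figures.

0.00200 W/m²

L = 10·log₁₀(I/I₀) ⇒ I = I₀·10^(L/10) = 10⁻¹² × 10^9.30.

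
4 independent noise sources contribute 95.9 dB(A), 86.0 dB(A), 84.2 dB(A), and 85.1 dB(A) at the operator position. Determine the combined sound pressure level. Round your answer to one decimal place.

For uncorrelated sources the intensities add, so convert each level to linear form, sum, and take 10·log₁₀ of the total.
Σ 10^(L/10) = 10^(95.9/10) + 10^(86.0/10) + 10^(84.2/10) + 10^(85.1/10) = 4.875e+09.
L_total = 10·log₁₀(4.875e+09) = 96.88 dB(A).

96.9 dB(A)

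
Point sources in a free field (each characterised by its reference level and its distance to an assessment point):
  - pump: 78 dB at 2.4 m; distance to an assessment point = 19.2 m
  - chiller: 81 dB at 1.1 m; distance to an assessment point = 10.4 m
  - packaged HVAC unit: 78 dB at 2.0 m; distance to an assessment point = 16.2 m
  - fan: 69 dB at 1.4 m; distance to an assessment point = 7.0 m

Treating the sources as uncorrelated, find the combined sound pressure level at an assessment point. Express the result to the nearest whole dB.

Apply inverse-square spreading to bring every level to the receiver, then sum 10^(L/10).
pump: 78 − 20·log₁₀(19.2/2.4) = 78 − 18.06 = 59.94 dB.
chiller: 81 − 20·log₁₀(10.4/1.1) = 81 − 19.51 = 61.49 dB.
packaged HVAC unit: 78 − 20·log₁₀(16.2/2.0) = 78 − 18.17 = 59.83 dB.
fan: 69 − 20·log₁₀(7.0/1.4) = 69 − 13.98 = 55.02 dB.
Σ 10^(L/10) = 3.674e+06 → L_total = 10·log₁₀(3.674e+06) = 65.65 dB.

66 dB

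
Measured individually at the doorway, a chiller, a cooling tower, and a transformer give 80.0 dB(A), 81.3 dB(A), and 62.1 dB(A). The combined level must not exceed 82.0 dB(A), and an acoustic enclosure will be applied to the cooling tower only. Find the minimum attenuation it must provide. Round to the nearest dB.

4 dB

Fixed contribution from the other sources: Σ 10^(L/10) = 10^(80.0/10) + 10^(62.1/10) = 1.016e+08 (80.07 dB(A)).
The limit corresponds to 10^(82.0/10) = 1.585e+08; subtracting the fixed part leaves 5.687e+07 for the cooling tower, i.e. 77.55 dB(A).
Required insertion loss = 81.3 − 77.55 = 3.75 dB.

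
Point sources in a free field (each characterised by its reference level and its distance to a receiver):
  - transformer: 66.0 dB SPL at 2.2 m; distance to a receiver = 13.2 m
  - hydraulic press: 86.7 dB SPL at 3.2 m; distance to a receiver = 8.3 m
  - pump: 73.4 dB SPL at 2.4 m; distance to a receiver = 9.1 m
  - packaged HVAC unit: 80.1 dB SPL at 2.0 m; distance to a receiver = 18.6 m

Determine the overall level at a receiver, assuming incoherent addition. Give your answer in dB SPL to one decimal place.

Propagate each source to the receiver with L = L_ref − 20·log₁₀(r/r_ref), then add intensities.
transformer: 66.0 − 20·log₁₀(13.2/2.2) = 66.0 − 15.56 = 50.44 dB SPL.
hydraulic press: 86.7 − 20·log₁₀(8.3/3.2) = 86.7 − 8.28 = 78.42 dB SPL.
pump: 73.4 − 20·log₁₀(9.1/2.4) = 73.4 − 11.58 = 61.82 dB SPL.
packaged HVAC unit: 80.1 − 20·log₁₀(18.6/2.0) = 80.1 − 19.37 = 60.73 dB SPL.
Σ 10^(L/10) = 7.234e+07 → L_total = 10·log₁₀(7.234e+07) = 78.59 dB SPL.

78.6 dB SPL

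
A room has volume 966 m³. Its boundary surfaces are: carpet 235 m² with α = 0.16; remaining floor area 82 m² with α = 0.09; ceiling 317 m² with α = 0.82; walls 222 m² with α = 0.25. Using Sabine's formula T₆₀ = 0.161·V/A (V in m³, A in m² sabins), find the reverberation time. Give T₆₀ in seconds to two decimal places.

0.43 s

A = Σ Sᵢαᵢ = 235·0.16 + 82·0.09 + 317·0.82 + 222·0.25 = 360.42 m².
T₆₀ = 0.161 × 966 / 360.42 = 0.432 s.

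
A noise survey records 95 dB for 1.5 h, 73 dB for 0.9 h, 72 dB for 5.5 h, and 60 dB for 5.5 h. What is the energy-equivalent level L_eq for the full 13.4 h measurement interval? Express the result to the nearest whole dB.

L_eq = 10·log₁₀[(1/T)·Σ tᵢ·10^(Lᵢ/10)] with T = 13.4 h.
Σ tᵢ·10^(Lᵢ/10) = 1.5·10^(95/10) + 0.9·10^(73/10) + 5.5·10^(72/10) + 5.5·10^(60/10) = 4.854e+09.
L_eq = 10·log₁₀(4.854e+09/13.4) = 85.59 dB.

86 dB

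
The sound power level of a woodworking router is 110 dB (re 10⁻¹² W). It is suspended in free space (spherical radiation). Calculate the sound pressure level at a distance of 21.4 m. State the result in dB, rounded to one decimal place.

Free-field spherical radiation: L_p = L_w − 10·log₁₀(4π·r²), r = 21.4 m.
4π·r² = 5755 m², 10·log₁₀ of that is 37.600 dB.
L_p = 110 − 37.600 = 72.40 dB.

72.4 dB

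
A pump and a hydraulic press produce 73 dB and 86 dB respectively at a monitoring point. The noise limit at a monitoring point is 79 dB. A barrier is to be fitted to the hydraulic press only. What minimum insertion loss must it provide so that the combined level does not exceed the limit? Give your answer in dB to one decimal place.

The untreated sources together contribute 10^(73/10) = 1.995e+07, i.e. 73.00 dB.
The limit corresponds to 10^(79/10) = 7.943e+07; subtracting the fixed part leaves 5.948e+07 for the hydraulic press, i.e. 77.74 dB.
Required insertion loss = 86 − 77.74 = 8.26 dB.

8.3 dB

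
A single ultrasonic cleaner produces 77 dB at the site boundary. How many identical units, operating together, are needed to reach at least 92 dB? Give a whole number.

32

N identical sources give L₁ + 10·log₁₀ N, so require 10·log₁₀ N ≥ 92 − 77 = 15.0 dB.
N ≥ 10^(15.0/10) = 31.623, so N = 32.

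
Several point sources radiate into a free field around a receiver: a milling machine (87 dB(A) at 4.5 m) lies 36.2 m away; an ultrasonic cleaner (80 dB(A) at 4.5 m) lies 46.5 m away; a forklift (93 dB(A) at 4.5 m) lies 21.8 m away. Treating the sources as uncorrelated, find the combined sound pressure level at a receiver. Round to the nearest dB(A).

First find each source's level at the receiver (point-source: −20·log₁₀(r/r_ref)), then combine on an intensity basis.
milling machine: 87 − 20·log₁₀(36.2/4.5) = 87 − 18.11 = 68.89 dB(A).
ultrasonic cleaner: 80 − 20·log₁₀(46.5/4.5) = 80 − 20.28 = 59.72 dB(A).
forklift: 93 − 20·log₁₀(21.8/4.5) = 93 − 13.70 = 79.30 dB(A).
Σ 10^(L/10) = 9.370e+07 → L_total = 10·log₁₀(9.370e+07) = 79.72 dB(A).

80 dB(A)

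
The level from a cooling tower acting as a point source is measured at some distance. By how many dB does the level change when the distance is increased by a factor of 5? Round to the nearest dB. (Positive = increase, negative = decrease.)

Point-source spreading: ΔL = −20·log₁₀(r₂/r₁).
ΔL = −20·log₁₀(5) = -13.98 dB.

-14 dB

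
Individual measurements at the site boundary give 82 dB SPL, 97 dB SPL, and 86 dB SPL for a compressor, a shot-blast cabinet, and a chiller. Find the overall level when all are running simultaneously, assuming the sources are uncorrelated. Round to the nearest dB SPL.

Incoherent sources combine by intensity addition: L_total = 10·log₁₀(Σ 10^(L_i/10)).
Σ 10^(L/10) = 10^(82/10) + 10^(97/10) + 10^(86/10) = 5.568e+09.
L_total = 10·log₁₀(5.568e+09) = 97.46 dB SPL.

97 dB SPL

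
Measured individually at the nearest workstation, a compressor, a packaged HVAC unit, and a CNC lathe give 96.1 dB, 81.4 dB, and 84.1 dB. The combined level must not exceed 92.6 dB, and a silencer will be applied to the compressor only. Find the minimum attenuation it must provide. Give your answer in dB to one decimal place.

4.6 dB

Fixed contribution from the other sources: Σ 10^(L/10) = 10^(81.4/10) + 10^(84.1/10) = 3.951e+08 (85.97 dB).
To meet 92.6 dB overall, the treated compressor may contribute at most 10^(92.6/10) − 3.951e+08 = 1.425e+09, i.e. 91.54 dB.
Required insertion loss = 96.1 − 91.54 = 4.56 dB.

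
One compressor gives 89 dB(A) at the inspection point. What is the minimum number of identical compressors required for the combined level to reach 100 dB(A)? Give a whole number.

Need L₁ + 10·log₁₀ N ≥ 100, i.e. log₁₀ N ≥ 1.10.
N ≥ 10^(11.0/10) = 12.589, so N = 13.

13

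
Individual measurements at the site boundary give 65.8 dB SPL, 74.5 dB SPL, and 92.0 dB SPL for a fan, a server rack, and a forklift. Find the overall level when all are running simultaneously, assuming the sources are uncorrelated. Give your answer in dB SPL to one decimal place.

92.1 dB SPL

For uncorrelated sources the intensities add, so convert each level to linear form, sum, and take 10·log₁₀ of the total.
Σ 10^(L/10) = 10^(65.8/10) + 10^(74.5/10) + 10^(92.0/10) = 1.617e+09.
L_total = 10·log₁₀(1.617e+09) = 92.09 dB SPL.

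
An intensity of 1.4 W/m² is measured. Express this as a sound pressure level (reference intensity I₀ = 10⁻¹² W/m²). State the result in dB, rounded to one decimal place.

Dividing by I₀ shifts the exponent by 12: I/I₀ = 1.4×10^12.
L = 10·(0.1461 + 12) = 121.46 dB.

121.5 dB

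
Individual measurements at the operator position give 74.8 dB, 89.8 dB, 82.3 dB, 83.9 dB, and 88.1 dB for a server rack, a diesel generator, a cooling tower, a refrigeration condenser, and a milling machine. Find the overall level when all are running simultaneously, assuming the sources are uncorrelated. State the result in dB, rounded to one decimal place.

93.1 dB

Incoherent sources combine by intensity addition: L_total = 10·log₁₀(Σ 10^(L_i/10)).
Σ 10^(L/10) = 10^(74.8/10) + 10^(89.8/10) + 10^(82.3/10) + 10^(83.9/10) + 10^(88.1/10) = 2.046e+09.
L_total = 10·log₁₀(2.046e+09) = 93.11 dB.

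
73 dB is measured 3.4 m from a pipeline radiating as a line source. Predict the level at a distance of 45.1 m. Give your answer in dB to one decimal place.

61.8 dB

For a line source, L₂ = L₁ − 10·log₁₀(r₂/r₁).
L₂ = 73 − 10·log₁₀(45.1/3.4) = 73 − 11.227 = 61.77 dB.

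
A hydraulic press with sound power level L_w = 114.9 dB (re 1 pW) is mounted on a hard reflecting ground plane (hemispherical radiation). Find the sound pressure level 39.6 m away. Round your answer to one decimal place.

L_p = L_w − 10·log₁₀(2π·r²) with r = 39.6 m.
2π·r² = 9853 m², 10·log₁₀ of that is 39.936 dB.
L_p = 114.9 − 39.936 = 74.96 dB.

75.0 dB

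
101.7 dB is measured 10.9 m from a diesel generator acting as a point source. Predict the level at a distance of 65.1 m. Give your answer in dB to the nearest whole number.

86 dB

For a point source, L₂ = L₁ − 20·log₁₀(r₂/r₁).
L₂ = 101.7 − 20·log₁₀(65.1/10.9) = 101.7 − 15.523 = 86.18 dB.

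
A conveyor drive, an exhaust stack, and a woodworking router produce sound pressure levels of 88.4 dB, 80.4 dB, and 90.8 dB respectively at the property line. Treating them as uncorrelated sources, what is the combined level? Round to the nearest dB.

93 dB

For uncorrelated sources the intensities add, so convert each level to linear form, sum, and take 10·log₁₀ of the total.
Σ 10^(L/10) = 10^(88.4/10) + 10^(80.4/10) + 10^(90.8/10) = 2.004e+09.
L_total = 10·log₁₀(2.004e+09) = 93.02 dB.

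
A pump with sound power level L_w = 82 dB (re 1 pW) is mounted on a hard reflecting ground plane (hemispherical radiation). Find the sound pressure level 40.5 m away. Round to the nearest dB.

Free-field hemispherical radiation: L_p = L_w − 10·log₁₀(2π·r²), r = 40.5 m.
2π·r² = 1.031e+04 m², 10·log₁₀ of that is 40.131 dB.
L_p = 82 − 40.131 = 41.87 dB.

42 dB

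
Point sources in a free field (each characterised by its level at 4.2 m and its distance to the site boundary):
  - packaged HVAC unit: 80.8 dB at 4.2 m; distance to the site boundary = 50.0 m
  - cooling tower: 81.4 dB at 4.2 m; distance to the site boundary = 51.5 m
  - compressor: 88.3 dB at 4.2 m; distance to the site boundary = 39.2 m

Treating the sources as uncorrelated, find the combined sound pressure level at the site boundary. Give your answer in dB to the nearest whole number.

70 dB

First find each source's level at the receiver (point-source: −20·log₁₀(r/r_ref)), then combine on an intensity basis.
packaged HVAC unit: 80.8 − 20·log₁₀(50.0/4.2) = 80.8 − 21.51 = 59.29 dB.
cooling tower: 81.4 − 20·log₁₀(51.5/4.2) = 81.4 − 21.77 = 59.63 dB.
compressor: 88.3 − 20·log₁₀(39.2/4.2) = 88.3 − 19.40 = 68.90 dB.
Σ 10^(L/10) = 9.528e+06 → L_total = 10·log₁₀(9.528e+06) = 69.79 dB.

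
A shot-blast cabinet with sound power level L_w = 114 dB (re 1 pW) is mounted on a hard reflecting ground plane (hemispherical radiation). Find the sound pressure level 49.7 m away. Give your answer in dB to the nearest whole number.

72 dB

Free-field hemispherical radiation: L_p = L_w − 10·log₁₀(2π·r²), r = 49.7 m.
2π·r² = 1.552e+04 m², 10·log₁₀ of that is 41.909 dB.
L_p = 114 − 41.909 = 72.09 dB.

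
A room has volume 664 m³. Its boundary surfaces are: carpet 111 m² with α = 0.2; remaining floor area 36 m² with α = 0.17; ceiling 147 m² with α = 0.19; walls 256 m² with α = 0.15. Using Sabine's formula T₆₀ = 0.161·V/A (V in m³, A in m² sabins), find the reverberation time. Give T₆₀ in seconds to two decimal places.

1.13 s

A = Σ Sᵢαᵢ = 111·0.2 + 36·0.17 + 147·0.19 + 256·0.15 = 94.65 m².
T₆₀ = 0.161·V/A = 0.161·664/94.65 = 1.129 s.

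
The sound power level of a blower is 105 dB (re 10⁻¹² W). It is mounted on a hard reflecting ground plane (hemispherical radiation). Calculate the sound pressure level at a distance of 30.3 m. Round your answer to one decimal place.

67.4 dB

The power spreads over a hemisphere of area 2π·r², so L_p = L_w − 10·log₁₀(2π·r²).
2π·r² = 5769 m², 10·log₁₀ of that is 37.611 dB.
L_p = 105 − 37.611 = 67.39 dB.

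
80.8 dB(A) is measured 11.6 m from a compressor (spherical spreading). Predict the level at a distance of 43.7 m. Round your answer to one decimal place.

69.3 dB(A)

For a point source, L₂ = L₁ − 20·log₁₀(r₂/r₁).
L₂ = 80.8 − 20·log₁₀(43.7/11.6) = 80.8 − 11.520 = 69.28 dB(A).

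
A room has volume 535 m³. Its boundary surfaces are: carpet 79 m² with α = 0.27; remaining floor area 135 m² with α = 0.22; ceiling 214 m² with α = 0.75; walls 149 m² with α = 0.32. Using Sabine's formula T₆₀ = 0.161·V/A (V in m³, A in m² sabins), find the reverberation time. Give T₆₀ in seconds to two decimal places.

0.33 s

A = Σ Sᵢαᵢ = 79·0.27 + 135·0.22 + 214·0.75 + 149·0.32 = 259.21 m².
T₆₀ = 0.161·V/A = 0.161·535/259.21 = 0.332 s.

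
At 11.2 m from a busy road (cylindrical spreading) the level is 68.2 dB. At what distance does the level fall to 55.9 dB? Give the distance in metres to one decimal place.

The 12.3 dB drop corresponds to a distance ratio of 10^(12.3/10) for a line source.
r₂ = 11.2·10^((68.2−55.9)/10) = 11.2·10^(12.3/10) = 190.20 m.

190.2 m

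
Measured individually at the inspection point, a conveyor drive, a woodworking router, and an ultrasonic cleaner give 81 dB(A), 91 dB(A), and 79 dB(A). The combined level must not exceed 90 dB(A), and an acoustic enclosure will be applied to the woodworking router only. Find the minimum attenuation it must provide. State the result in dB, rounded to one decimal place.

Everything except the woodworking router sums to 10^(81/10) + 10^(79/10) = 2.053e+08 in linear terms, 83.12 dB(A).
To meet 90 dB(A) overall, the treated woodworking router may contribute at most 10^(90/10) − 2.053e+08 = 7.947e+08, i.e. 89.00 dB(A).
Required insertion loss = 91 − 89.00 = 2.00 dB.

2.0 dB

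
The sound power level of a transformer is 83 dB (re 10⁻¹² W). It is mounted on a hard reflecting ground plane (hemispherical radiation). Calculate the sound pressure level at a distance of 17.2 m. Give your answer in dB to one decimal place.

L_p = L_w − 10·log₁₀(2π·r²) with r = 17.2 m.
2π·r² = 1859 m², 10·log₁₀ of that is 32.692 dB.
L_p = 83 − 32.692 = 50.31 dB.

50.3 dB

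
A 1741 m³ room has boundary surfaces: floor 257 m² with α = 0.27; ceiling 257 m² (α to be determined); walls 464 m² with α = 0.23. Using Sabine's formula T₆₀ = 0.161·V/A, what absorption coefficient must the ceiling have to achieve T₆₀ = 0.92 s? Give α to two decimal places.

0.50

From T₆₀ = 0.161·V/A, the target T₆₀ = 0.92 s needs A = 0.161·1741/0.92 = 304.67 m².
Absorption from the other surfaces = 257·0.27 + 464·0.23 = 176.11 m², so the ceiling must supply 128.56 m² over 257 m².
α = 128.56/257 = 0.500.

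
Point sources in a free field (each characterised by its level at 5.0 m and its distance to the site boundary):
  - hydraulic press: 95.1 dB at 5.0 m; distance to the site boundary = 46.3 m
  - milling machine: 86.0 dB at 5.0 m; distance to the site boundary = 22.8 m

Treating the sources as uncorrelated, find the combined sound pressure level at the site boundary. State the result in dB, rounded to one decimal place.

Propagate each source to the receiver with L = L_ref − 20·log₁₀(r/r_ref), then add intensities.
hydraulic press: 95.1 − 20·log₁₀(46.3/5.0) = 95.1 − 19.33 = 75.77 dB.
milling machine: 86.0 − 20·log₁₀(22.8/5.0) = 86.0 − 13.18 = 72.82 dB.
Σ 10^(L/10) = 5.688e+07 → L_total = 10·log₁₀(5.688e+07) = 77.55 dB.

77.5 dB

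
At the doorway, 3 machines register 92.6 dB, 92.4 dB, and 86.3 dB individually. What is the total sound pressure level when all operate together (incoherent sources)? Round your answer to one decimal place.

96.0 dB

For uncorrelated sources the intensities add, so convert each level to linear form, sum, and take 10·log₁₀ of the total.
Σ 10^(L/10) = 10^(92.6/10) + 10^(92.4/10) + 10^(86.3/10) = 3.984e+09.
L_total = 10·log₁₀(3.984e+09) = 96.00 dB.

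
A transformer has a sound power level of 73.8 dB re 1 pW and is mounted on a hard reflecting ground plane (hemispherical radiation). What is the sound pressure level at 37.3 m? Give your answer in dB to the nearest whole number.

34 dB

The power spreads over a hemisphere of area 2π·r², so L_p = L_w − 10·log₁₀(2π·r²).
2π·r² = 8742 m², 10·log₁₀ of that is 39.416 dB.
L_p = 73.8 − 39.416 = 34.38 dB.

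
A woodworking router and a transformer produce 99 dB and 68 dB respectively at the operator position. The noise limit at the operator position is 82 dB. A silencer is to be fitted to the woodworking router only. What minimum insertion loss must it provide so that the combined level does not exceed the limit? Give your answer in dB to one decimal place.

17.2 dB

Fixed contribution from the other source: Σ 10^(L/10) = 10^(68/10) = 6.310e+06 (68.00 dB).
The limit corresponds to 10^(82/10) = 1.585e+08; subtracting the fixed part leaves 1.522e+08 for the woodworking router, i.e. 81.82 dB.
Required insertion loss = 99 − 81.82 = 17.18 dB.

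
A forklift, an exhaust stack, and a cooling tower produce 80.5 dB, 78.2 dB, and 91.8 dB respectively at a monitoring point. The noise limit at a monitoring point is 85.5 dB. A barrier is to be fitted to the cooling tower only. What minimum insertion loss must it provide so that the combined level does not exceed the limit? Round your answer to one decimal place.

9.3 dB

Everything except the cooling tower sums to 10^(80.5/10) + 10^(78.2/10) = 1.783e+08 in linear terms, 82.51 dB.
The limit corresponds to 10^(85.5/10) = 3.548e+08; subtracting the fixed part leaves 1.765e+08 for the cooling tower, i.e. 82.47 dB.
Required insertion loss = 91.8 − 82.47 = 9.33 dB.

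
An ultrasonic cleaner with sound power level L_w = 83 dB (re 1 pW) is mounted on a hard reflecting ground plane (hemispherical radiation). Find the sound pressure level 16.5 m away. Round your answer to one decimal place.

50.7 dB

The power spreads over a hemisphere of area 2π·r², so L_p = L_w − 10·log₁₀(2π·r²).
2π·r² = 1711 m², 10·log₁₀ of that is 32.331 dB.
L_p = 83 − 32.331 = 50.67 dB.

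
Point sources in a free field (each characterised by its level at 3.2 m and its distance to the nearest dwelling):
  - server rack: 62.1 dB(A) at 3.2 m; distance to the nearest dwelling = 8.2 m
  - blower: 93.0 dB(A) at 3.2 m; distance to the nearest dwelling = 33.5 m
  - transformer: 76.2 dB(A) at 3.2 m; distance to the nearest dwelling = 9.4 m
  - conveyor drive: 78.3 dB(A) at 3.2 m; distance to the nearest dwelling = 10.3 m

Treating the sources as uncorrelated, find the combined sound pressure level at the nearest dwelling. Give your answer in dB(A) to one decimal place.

First find each source's level at the receiver (point-source: −20·log₁₀(r/r_ref)), then combine on an intensity basis.
server rack: 62.1 − 20·log₁₀(8.2/3.2) = 62.1 − 8.17 = 53.93 dB(A).
blower: 93.0 − 20·log₁₀(33.5/3.2) = 93.0 − 20.40 = 72.60 dB(A).
transformer: 76.2 − 20·log₁₀(9.4/3.2) = 76.2 − 9.36 = 66.84 dB(A).
conveyor drive: 78.3 − 20·log₁₀(10.3/3.2) = 78.3 − 10.15 = 68.15 dB(A).
Σ 10^(L/10) = 2.981e+07 → L_total = 10·log₁₀(2.981e+07) = 74.74 dB(A).

74.7 dB(A)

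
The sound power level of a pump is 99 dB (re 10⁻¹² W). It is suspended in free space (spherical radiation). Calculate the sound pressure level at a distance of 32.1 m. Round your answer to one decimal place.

57.9 dB

The power spreads over a sphere of area 4π·r², so L_p = L_w − 10·log₁₀(4π·r²).
4π·r² = 1.295e+04 m², 10·log₁₀ of that is 41.122 dB.
L_p = 99 − 41.122 = 57.88 dB.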